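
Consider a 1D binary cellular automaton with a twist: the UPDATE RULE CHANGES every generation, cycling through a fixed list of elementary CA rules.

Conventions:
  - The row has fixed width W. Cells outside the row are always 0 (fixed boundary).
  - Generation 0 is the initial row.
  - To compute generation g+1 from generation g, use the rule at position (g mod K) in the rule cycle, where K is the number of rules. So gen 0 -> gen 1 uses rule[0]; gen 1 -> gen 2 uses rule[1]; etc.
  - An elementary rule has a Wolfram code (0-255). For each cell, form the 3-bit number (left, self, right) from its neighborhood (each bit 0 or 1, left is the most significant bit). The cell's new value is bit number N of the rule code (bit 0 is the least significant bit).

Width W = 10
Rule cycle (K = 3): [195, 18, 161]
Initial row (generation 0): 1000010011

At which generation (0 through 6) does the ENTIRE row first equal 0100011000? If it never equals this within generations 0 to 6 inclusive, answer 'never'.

Gen 0: 1000010011
Gen 1 (rule 195): 0011100101
Gen 2 (rule 18): 0100011000
Gen 3 (rule 161): 0001000011
Gen 4 (rule 195): 1110011101
Gen 5 (rule 18): 0001100000
Gen 6 (rule 161): 1100001111

Answer: 2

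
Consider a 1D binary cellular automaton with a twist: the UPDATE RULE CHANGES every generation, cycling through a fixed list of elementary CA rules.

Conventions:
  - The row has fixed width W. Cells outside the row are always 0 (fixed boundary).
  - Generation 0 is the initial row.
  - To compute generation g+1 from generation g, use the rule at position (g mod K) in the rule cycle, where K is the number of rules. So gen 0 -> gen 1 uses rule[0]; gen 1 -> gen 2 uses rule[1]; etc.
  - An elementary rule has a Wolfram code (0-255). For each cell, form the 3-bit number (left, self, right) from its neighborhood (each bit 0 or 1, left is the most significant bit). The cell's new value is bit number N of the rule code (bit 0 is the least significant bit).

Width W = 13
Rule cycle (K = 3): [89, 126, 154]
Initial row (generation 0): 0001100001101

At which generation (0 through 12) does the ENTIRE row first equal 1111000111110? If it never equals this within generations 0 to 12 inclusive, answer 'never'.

Gen 0: 0001100001101
Gen 1 (rule 89): 1101111101100
Gen 2 (rule 126): 1111000111110
Gen 3 (rule 154): 1110101111101
Gen 4 (rule 89): 1010001000100
Gen 5 (rule 126): 1111011101110
Gen 6 (rule 154): 1110011001101
Gen 7 (rule 89): 1011011101100
Gen 8 (rule 126): 1111110111110
Gen 9 (rule 154): 1111100111101
Gen 10 (rule 89): 1000110100100
Gen 11 (rule 126): 1101111111110
Gen 12 (rule 154): 1001111111101

Answer: 2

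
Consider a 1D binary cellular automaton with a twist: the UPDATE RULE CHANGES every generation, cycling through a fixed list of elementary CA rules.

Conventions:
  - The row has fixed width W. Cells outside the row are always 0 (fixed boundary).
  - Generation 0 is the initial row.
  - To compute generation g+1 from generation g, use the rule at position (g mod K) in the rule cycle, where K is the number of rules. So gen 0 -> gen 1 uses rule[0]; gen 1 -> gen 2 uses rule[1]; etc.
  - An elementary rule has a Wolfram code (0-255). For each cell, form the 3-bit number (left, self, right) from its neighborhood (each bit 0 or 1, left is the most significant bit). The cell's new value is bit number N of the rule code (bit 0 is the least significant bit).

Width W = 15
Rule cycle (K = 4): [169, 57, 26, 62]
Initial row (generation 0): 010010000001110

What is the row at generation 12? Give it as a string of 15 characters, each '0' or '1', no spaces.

Gen 0: 010010000001110
Gen 1 (rule 169): 000000111101100
Gen 2 (rule 57): 111110100011011
Gen 3 (rule 26): 100000010110010
Gen 4 (rule 62): 110000111101111
Gen 5 (rule 169): 100110111011110
Gen 6 (rule 57): 010101100110001
Gen 7 (rule 26): 100001011101010
Gen 8 (rule 62): 110011110011111
Gen 9 (rule 169): 100011100011110
Gen 10 (rule 57): 011010011010001
Gen 11 (rule 26): 110001110001010
Gen 12 (rule 62): 101011001011111

Answer: 101011001011111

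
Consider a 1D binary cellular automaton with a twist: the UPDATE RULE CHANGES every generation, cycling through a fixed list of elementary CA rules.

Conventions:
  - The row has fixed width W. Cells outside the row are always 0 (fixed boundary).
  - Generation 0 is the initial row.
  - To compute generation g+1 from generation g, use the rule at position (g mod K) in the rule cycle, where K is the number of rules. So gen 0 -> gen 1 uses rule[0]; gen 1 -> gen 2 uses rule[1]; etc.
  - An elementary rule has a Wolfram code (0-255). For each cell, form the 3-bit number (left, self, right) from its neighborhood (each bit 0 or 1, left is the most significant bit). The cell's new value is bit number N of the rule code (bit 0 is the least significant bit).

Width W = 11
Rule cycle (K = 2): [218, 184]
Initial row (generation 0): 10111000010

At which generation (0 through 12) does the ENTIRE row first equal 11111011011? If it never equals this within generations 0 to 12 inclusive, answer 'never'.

Gen 0: 10111000010
Gen 1 (rule 218): 00111100101
Gen 2 (rule 184): 00111010010
Gen 3 (rule 218): 01111001101
Gen 4 (rule 184): 01110101010
Gen 5 (rule 218): 11110000001
Gen 6 (rule 184): 11101000000
Gen 7 (rule 218): 11100100000
Gen 8 (rule 184): 11010010000
Gen 9 (rule 218): 11001101000
Gen 10 (rule 184): 10101010100
Gen 11 (rule 218): 00000000010
Gen 12 (rule 184): 00000000001

Answer: never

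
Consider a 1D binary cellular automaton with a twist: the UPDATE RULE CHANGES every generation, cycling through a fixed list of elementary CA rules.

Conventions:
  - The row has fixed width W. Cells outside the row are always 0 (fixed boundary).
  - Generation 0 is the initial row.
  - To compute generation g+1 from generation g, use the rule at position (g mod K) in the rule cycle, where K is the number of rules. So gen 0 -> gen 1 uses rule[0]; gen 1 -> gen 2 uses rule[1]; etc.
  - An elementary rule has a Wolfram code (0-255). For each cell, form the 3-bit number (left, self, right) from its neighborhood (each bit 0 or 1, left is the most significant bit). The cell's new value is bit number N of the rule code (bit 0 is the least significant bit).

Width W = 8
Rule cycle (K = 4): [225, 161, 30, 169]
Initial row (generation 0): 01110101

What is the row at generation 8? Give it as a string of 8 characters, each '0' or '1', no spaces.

Gen 0: 01110101
Gen 1 (rule 225): 00111010
Gen 2 (rule 161): 10010100
Gen 3 (rule 30): 11110110
Gen 4 (rule 169): 11101100
Gen 5 (rule 225): 01110101
Gen 6 (rule 161): 00101010
Gen 7 (rule 30): 01101011
Gen 8 (rule 169): 01010110

Answer: 01010110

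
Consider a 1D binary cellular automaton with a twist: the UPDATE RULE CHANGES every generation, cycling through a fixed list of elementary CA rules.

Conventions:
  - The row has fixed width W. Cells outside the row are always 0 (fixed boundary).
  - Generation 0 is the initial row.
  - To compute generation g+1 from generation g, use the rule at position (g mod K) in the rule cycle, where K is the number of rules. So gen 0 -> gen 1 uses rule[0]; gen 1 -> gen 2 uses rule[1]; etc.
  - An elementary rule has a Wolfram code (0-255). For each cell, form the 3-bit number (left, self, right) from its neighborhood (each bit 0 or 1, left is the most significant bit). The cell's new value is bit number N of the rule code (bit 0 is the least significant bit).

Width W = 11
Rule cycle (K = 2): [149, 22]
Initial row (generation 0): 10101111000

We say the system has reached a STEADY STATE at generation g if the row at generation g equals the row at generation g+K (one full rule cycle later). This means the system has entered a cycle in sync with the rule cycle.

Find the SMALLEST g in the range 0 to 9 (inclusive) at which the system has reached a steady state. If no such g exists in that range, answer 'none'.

Gen 0: 10101111000
Gen 1 (rule 149): 10100110111
Gen 2 (rule 22): 10111000000
Gen 3 (rule 149): 10010111111
Gen 4 (rule 22): 11110000000
Gen 5 (rule 149): 01101111111
Gen 6 (rule 22): 10000000000
Gen 7 (rule 149): 11111111111
Gen 8 (rule 22): 00000000000
Gen 9 (rule 149): 11111111111
Gen 10 (rule 22): 00000000000
Gen 11 (rule 149): 11111111111

Answer: 7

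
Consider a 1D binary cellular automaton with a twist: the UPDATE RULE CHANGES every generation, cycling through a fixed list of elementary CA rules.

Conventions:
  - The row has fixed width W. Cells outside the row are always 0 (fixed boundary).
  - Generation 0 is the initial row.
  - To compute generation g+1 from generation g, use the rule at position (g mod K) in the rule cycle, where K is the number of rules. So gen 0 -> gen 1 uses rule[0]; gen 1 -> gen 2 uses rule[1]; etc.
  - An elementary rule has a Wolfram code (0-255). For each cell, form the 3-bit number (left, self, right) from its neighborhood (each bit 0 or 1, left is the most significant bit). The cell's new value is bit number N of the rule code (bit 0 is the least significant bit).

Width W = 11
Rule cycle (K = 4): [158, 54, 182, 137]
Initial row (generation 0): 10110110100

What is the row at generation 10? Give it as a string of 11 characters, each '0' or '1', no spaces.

Answer: 00111111100

Derivation:
Gen 0: 10110110100
Gen 1 (rule 158): 10100100110
Gen 2 (rule 54): 11111111001
Gen 3 (rule 182): 01111110111
Gen 4 (rule 137): 01111100110
Gen 5 (rule 158): 11111011101
Gen 6 (rule 54): 00000100011
Gen 7 (rule 182): 00001110100
Gen 8 (rule 137): 11101100001
Gen 9 (rule 158): 11001010011
Gen 10 (rule 54): 00111111100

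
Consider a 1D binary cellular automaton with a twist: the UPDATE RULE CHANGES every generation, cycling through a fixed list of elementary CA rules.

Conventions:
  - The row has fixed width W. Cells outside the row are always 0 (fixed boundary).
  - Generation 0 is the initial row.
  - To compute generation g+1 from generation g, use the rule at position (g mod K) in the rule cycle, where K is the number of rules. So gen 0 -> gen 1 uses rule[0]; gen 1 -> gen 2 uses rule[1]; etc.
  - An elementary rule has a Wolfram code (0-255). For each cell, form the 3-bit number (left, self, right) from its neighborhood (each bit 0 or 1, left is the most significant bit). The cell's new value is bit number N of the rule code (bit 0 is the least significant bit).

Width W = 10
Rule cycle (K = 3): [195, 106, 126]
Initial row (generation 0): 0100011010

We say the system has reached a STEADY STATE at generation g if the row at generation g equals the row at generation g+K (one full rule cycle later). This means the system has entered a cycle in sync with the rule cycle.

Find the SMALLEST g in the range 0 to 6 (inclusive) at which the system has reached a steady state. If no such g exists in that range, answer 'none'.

Gen 0: 0100011010
Gen 1 (rule 195): 1001101000
Gen 2 (rule 106): 0011110000
Gen 3 (rule 126): 0110011000
Gen 4 (rule 195): 1010101011
Gen 5 (rule 106): 0101010111
Gen 6 (rule 126): 1111111101
Gen 7 (rule 195): 0111111100
Gen 8 (rule 106): 1100000100
Gen 9 (rule 126): 1110001110

Answer: none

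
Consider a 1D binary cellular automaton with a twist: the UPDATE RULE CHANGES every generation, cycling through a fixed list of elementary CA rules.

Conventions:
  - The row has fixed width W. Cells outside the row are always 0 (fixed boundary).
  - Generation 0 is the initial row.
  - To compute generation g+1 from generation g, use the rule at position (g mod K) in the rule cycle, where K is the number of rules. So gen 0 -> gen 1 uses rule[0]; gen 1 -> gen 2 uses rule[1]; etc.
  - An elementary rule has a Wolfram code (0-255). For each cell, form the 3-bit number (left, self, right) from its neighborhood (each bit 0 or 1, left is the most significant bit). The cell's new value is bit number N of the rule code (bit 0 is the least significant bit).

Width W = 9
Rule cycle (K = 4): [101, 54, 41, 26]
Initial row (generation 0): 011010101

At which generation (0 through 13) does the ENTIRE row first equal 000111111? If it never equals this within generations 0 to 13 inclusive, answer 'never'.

Answer: 3

Derivation:
Gen 0: 011010101
Gen 1 (rule 101): 001111111
Gen 2 (rule 54): 010000000
Gen 3 (rule 41): 000111111
Gen 4 (rule 26): 001100000
Gen 5 (rule 101): 100101111
Gen 6 (rule 54): 111110000
Gen 7 (rule 41): 100000111
Gen 8 (rule 26): 010001100
Gen 9 (rule 101): 010100101
Gen 10 (rule 54): 111111111
Gen 11 (rule 41): 100000000
Gen 12 (rule 26): 010000000
Gen 13 (rule 101): 010111111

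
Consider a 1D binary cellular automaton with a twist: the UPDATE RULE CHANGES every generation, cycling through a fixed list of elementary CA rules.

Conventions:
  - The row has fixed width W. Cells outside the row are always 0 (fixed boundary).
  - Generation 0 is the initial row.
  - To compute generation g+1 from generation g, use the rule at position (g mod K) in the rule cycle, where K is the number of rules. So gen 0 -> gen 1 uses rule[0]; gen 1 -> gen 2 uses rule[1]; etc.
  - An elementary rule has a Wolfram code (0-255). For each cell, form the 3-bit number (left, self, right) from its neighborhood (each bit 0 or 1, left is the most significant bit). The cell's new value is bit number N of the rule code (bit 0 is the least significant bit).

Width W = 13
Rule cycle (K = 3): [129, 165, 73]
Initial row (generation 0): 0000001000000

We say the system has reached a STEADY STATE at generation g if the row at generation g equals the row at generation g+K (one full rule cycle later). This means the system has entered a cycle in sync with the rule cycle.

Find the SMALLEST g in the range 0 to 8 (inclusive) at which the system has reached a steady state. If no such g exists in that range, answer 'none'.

Gen 0: 0000001000000
Gen 1 (rule 129): 1111100011111
Gen 2 (rule 165): 0111001001110
Gen 3 (rule 73): 0101000001010
Gen 4 (rule 129): 0000011100000
Gen 5 (rule 165): 1111001001111
Gen 6 (rule 73): 1001000001001
Gen 7 (rule 129): 0000011100000
Gen 8 (rule 165): 1111001001111
Gen 9 (rule 73): 1001000001001
Gen 10 (rule 129): 0000011100000
Gen 11 (rule 165): 1111001001111

Answer: 4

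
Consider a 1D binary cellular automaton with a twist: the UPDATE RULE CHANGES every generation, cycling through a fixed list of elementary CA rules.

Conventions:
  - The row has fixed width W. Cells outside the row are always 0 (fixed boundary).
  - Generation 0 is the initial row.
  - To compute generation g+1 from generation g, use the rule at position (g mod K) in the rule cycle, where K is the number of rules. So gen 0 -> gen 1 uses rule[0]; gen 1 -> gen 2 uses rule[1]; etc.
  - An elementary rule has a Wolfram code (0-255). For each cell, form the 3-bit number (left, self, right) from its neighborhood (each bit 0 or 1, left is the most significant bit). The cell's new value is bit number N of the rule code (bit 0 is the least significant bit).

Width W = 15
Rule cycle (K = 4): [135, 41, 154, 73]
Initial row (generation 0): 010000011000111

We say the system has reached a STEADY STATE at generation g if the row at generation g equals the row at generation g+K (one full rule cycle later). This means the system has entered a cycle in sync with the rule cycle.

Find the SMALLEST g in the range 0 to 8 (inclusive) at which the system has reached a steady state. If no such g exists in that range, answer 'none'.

Gen 0: 010000011000111
Gen 1 (rule 135): 110111100011010
Gen 2 (rule 41): 101100001010100
Gen 3 (rule 154): 001010010000010
Gen 4 (rule 73): 100000000111000
Gen 5 (rule 135): 101111111010011
Gen 6 (rule 41): 011000000100010
Gen 7 (rule 154): 110100001010101
Gen 8 (rule 73): 110001100000000
Gen 9 (rule 135): 000110001111111
Gen 10 (rule 41): 110100101000000
Gen 11 (rule 154): 100011000100000
Gen 12 (rule 73): 001011010001111

Answer: none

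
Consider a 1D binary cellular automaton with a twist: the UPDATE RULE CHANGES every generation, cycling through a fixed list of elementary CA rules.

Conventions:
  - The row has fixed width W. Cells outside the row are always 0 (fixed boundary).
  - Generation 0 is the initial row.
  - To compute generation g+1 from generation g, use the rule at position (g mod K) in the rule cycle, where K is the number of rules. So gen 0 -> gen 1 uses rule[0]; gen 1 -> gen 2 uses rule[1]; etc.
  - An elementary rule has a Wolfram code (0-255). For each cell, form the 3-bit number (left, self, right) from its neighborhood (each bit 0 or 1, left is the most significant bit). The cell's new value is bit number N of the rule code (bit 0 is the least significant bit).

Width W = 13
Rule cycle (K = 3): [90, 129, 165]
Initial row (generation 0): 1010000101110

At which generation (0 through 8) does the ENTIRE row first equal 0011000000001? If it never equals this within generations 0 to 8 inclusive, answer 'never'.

Gen 0: 1010000101110
Gen 1 (rule 90): 0001001001011
Gen 2 (rule 129): 1100000000000
Gen 3 (rule 165): 0001111111111
Gen 4 (rule 90): 0011000000001
Gen 5 (rule 129): 1000011111100
Gen 6 (rule 165): 1011001111001
Gen 7 (rule 90): 0011111001110
Gen 8 (rule 129): 1001110000100

Answer: 4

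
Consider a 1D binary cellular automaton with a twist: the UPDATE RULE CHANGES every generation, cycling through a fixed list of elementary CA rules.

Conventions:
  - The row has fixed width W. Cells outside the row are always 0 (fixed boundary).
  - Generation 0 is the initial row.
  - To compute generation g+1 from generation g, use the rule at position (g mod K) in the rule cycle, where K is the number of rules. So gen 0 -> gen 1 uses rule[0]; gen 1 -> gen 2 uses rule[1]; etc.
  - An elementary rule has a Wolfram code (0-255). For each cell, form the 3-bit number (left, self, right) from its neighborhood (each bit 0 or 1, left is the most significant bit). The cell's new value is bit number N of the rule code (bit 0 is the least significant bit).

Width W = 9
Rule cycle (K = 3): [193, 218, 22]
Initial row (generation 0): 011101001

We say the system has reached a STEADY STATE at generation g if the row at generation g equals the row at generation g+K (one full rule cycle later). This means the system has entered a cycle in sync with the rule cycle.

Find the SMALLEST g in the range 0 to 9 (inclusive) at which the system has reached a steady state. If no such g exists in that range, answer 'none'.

Answer: 6

Derivation:
Gen 0: 011101001
Gen 1 (rule 193): 001100000
Gen 2 (rule 218): 011110000
Gen 3 (rule 22): 100001000
Gen 4 (rule 193): 001100011
Gen 5 (rule 218): 011110111
Gen 6 (rule 22): 100000000
Gen 7 (rule 193): 001111111
Gen 8 (rule 218): 011111111
Gen 9 (rule 22): 100000000
Gen 10 (rule 193): 001111111
Gen 11 (rule 218): 011111111
Gen 12 (rule 22): 100000000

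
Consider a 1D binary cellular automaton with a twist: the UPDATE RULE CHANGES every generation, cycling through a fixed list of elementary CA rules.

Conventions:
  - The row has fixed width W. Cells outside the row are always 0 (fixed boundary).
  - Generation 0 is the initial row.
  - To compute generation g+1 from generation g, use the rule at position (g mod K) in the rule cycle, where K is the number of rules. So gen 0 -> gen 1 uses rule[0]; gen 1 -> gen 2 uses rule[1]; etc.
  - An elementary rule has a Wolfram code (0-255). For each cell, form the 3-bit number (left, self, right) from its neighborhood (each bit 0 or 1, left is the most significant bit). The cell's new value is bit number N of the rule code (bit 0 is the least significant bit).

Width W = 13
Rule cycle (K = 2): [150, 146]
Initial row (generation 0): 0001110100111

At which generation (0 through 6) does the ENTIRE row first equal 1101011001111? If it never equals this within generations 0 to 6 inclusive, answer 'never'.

Gen 0: 0001110100111
Gen 1 (rule 150): 0010100111010
Gen 2 (rule 146): 0100011010001
Gen 3 (rule 150): 1110100011011
Gen 4 (rule 146): 0100010100000
Gen 5 (rule 150): 1110110110000
Gen 6 (rule 146): 0100000001000

Answer: never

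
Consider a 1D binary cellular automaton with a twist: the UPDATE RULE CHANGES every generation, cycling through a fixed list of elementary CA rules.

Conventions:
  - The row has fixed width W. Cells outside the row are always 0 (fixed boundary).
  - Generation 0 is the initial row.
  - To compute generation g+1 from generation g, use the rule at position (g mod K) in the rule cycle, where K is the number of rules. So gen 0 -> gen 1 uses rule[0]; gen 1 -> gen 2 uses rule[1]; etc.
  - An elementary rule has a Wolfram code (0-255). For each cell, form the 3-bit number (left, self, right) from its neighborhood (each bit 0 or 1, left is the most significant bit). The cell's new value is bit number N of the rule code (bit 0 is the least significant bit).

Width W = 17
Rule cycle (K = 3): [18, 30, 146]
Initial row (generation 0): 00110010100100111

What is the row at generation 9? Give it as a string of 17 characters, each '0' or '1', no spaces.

Gen 0: 00110010100100111
Gen 1 (rule 18): 01001100011011000
Gen 2 (rule 30): 11111010110010100
Gen 3 (rule 146): 01110000001100010
Gen 4 (rule 18): 10001000010010101
Gen 5 (rule 30): 11011100111110101
Gen 6 (rule 146): 00001011011100000
Gen 7 (rule 18): 00010000000010000
Gen 8 (rule 30): 00111000000111000
Gen 9 (rule 146): 01010100001010100

Answer: 01010100001010100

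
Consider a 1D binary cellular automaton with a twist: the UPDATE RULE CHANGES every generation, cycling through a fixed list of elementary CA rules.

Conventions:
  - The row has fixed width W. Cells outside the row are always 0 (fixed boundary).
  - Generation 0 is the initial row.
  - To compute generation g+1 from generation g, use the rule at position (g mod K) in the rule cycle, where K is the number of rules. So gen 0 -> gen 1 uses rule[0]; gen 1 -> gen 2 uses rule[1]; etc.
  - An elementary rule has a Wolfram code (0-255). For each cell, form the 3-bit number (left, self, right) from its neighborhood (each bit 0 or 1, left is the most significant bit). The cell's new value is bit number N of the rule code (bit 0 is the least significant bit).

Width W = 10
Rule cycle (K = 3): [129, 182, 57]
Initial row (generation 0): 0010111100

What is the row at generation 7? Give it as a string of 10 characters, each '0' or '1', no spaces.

Gen 0: 0010111100
Gen 1 (rule 129): 1000011001
Gen 2 (rule 182): 1100100111
Gen 3 (rule 57): 1010010100
Gen 4 (rule 129): 0000000001
Gen 5 (rule 182): 0000000011
Gen 6 (rule 57): 1111111010
Gen 7 (rule 129): 0111110000

Answer: 0111110000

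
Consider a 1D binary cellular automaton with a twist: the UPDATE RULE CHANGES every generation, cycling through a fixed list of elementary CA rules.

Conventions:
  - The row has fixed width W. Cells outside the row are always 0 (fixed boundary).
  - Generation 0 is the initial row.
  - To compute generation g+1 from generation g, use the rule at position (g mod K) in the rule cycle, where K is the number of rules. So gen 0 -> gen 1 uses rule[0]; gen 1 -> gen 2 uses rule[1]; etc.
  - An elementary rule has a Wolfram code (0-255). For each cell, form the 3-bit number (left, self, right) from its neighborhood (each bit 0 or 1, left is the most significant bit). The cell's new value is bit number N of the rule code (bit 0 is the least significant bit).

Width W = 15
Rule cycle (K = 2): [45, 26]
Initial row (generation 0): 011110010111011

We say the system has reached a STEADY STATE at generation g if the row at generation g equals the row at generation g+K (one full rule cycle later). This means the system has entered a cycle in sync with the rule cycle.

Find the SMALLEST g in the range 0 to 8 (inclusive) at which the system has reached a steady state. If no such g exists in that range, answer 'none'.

Answer: none

Derivation:
Gen 0: 011110010111011
Gen 1 (rule 45): 010000011100110
Gen 2 (rule 26): 101000110011101
Gen 3 (rule 45): 111010100010011
Gen 4 (rule 26): 100000010101110
Gen 5 (rule 45): 101111011111000
Gen 6 (rule 26): 001000010000100
Gen 7 (rule 45): 101011010110101
Gen 8 (rule 26): 000010000100000
Gen 9 (rule 45): 111010110101111
Gen 10 (rule 26): 100000100001000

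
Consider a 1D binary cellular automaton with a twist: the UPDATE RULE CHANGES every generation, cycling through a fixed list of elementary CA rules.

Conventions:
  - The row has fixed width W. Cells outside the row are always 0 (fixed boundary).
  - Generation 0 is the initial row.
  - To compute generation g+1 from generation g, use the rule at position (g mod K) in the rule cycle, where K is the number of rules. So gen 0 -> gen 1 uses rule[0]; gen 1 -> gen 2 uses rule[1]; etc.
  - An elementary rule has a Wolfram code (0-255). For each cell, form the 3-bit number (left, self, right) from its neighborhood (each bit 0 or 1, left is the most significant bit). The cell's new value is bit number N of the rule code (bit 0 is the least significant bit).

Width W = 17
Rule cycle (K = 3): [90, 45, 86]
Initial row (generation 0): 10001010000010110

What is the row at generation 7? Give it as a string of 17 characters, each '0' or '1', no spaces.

Answer: 10011000100000011

Derivation:
Gen 0: 10001010000010110
Gen 1 (rule 90): 01010001000100111
Gen 2 (rule 45): 01110101010100100
Gen 3 (rule 86): 10010101010111110
Gen 4 (rule 90): 01100000000100011
Gen 5 (rule 45): 01001111110101010
Gen 6 (rule 86): 11110000010101011
Gen 7 (rule 90): 10011000100000011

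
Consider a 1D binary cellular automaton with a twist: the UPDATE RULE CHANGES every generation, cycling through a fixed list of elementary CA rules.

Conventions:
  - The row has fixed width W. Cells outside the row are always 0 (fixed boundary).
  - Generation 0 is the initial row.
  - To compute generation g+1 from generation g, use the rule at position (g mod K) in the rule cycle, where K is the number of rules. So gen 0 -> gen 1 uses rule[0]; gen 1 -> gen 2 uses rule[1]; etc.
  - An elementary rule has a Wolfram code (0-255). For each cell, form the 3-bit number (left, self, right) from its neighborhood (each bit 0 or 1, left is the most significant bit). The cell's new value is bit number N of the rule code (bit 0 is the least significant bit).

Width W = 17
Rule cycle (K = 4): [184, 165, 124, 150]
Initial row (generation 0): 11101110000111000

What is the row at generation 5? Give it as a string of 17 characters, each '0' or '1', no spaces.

Gen 0: 11101110000111000
Gen 1 (rule 184): 11011101000110100
Gen 2 (rule 165): 00101011010001101
Gen 3 (rule 124): 00111111111001111
Gen 4 (rule 150): 01011111110110110
Gen 5 (rule 184): 00111111101101101

Answer: 00111111101101101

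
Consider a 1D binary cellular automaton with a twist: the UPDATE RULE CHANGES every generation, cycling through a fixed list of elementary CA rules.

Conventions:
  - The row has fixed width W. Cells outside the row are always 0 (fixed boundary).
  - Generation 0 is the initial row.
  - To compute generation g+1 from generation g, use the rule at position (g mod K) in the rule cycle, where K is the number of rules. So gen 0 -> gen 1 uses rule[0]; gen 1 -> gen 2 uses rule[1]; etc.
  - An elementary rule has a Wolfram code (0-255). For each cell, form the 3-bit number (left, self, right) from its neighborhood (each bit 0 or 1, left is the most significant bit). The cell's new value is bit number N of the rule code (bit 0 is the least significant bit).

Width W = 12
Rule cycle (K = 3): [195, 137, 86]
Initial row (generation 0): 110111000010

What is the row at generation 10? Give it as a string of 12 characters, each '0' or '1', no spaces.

Answer: 101101100010

Derivation:
Gen 0: 110111000010
Gen 1 (rule 195): 010011011100
Gen 2 (rule 137): 000010011001
Gen 3 (rule 86): 000111101111
Gen 4 (rule 195): 111011100111
Gen 5 (rule 137): 110011000110
Gen 6 (rule 86): 011101101011
Gen 7 (rule 195): 101100100001
Gen 8 (rule 137): 001000001100
Gen 9 (rule 86): 011100010110
Gen 10 (rule 195): 101101100010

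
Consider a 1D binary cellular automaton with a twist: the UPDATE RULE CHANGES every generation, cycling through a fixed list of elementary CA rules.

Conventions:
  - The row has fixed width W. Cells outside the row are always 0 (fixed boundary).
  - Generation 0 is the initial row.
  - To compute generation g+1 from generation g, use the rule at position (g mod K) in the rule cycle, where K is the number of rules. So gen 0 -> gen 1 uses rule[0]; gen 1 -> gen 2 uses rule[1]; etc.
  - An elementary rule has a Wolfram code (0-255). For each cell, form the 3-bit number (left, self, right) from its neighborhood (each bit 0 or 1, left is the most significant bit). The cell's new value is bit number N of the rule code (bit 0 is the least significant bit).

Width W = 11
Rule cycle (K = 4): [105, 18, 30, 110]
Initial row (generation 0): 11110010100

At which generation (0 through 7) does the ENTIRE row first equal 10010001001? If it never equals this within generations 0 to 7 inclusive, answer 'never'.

Gen 0: 11110010100
Gen 1 (rule 105): 10010001001
Gen 2 (rule 18): 01101010110
Gen 3 (rule 30): 11001010101
Gen 4 (rule 110): 11011111111
Gen 5 (rule 105): 11110000001
Gen 6 (rule 18): 00001000010
Gen 7 (rule 30): 00011100111

Answer: 1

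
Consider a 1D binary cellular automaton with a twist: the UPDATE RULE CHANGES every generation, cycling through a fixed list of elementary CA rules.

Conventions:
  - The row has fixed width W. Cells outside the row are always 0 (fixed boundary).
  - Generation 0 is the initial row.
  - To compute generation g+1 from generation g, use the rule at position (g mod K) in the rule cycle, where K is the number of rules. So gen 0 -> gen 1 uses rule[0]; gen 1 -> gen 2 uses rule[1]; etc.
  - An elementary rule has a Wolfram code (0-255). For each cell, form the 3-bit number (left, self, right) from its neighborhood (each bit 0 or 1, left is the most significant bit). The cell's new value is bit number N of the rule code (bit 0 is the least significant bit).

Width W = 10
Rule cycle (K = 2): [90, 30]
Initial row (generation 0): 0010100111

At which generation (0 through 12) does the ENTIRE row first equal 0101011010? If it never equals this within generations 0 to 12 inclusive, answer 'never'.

Answer: never

Derivation:
Gen 0: 0010100111
Gen 1 (rule 90): 0100011101
Gen 2 (rule 30): 1110110001
Gen 3 (rule 90): 1010111010
Gen 4 (rule 30): 1010100011
Gen 5 (rule 90): 0000010111
Gen 6 (rule 30): 0000110100
Gen 7 (rule 90): 0001110010
Gen 8 (rule 30): 0011001111
Gen 9 (rule 90): 0111111001
Gen 10 (rule 30): 1100000111
Gen 11 (rule 90): 1110001101
Gen 12 (rule 30): 1001011001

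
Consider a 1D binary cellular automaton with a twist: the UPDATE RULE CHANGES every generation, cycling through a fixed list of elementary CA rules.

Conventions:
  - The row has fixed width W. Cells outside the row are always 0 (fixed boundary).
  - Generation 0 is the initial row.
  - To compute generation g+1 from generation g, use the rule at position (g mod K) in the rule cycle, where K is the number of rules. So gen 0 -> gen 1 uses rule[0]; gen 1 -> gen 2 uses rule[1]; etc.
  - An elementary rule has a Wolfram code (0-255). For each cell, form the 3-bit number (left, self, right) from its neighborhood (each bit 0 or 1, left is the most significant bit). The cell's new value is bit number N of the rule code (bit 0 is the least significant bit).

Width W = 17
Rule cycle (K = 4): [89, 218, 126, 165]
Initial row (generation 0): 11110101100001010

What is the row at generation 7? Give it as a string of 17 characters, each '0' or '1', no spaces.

Gen 0: 11110101100001010
Gen 1 (rule 89): 10010001111100001
Gen 2 (rule 218): 01101011111110010
Gen 3 (rule 126): 11111110000011111
Gen 4 (rule 165): 01111100111001110
Gen 5 (rule 89): 01000110101101011
Gen 6 (rule 218): 10101110001100011
Gen 7 (rule 126): 11111011011110111

Answer: 11111011011110111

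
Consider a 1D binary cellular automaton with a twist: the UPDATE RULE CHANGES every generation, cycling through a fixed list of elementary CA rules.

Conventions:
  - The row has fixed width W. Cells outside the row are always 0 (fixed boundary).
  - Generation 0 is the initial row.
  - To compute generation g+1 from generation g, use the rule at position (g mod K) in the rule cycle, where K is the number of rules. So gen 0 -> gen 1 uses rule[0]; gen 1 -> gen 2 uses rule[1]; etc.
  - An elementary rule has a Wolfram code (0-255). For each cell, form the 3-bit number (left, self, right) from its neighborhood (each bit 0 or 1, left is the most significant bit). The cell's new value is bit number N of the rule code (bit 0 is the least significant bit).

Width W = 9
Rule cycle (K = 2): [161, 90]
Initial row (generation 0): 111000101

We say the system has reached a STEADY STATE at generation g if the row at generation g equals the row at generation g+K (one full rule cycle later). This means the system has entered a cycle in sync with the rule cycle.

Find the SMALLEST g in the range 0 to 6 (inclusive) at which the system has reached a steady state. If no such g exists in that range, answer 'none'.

Answer: 1

Derivation:
Gen 0: 111000101
Gen 1 (rule 161): 010010010
Gen 2 (rule 90): 101101101
Gen 3 (rule 161): 010010010
Gen 4 (rule 90): 101101101
Gen 5 (rule 161): 010010010
Gen 6 (rule 90): 101101101
Gen 7 (rule 161): 010010010
Gen 8 (rule 90): 101101101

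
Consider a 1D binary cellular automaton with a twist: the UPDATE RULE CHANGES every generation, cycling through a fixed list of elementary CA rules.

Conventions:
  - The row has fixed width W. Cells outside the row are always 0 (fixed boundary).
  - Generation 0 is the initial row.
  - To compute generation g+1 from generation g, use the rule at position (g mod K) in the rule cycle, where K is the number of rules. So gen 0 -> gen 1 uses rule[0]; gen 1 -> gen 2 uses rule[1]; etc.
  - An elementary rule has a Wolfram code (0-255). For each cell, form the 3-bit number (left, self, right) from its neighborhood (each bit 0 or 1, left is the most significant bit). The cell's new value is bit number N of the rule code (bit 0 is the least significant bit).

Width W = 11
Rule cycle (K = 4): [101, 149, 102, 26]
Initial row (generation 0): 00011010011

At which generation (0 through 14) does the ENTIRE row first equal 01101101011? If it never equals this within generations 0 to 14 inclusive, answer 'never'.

Gen 0: 00011010011
Gen 1 (rule 101): 11001110001
Gen 2 (rule 149): 00100101101
Gen 3 (rule 102): 01101110111
Gen 4 (rule 26): 11001000100
Gen 5 (rule 101): 01001010101
Gen 6 (rule 149): 01101010101
Gen 7 (rule 102): 10111111111
Gen 8 (rule 26): 00100000000
Gen 9 (rule 101): 10101111111
Gen 10 (rule 149): 10100111110
Gen 11 (rule 102): 11101000010
Gen 12 (rule 26): 10000100101
Gen 13 (rule 101): 10110100111
Gen 14 (rule 149): 10000110010

Answer: never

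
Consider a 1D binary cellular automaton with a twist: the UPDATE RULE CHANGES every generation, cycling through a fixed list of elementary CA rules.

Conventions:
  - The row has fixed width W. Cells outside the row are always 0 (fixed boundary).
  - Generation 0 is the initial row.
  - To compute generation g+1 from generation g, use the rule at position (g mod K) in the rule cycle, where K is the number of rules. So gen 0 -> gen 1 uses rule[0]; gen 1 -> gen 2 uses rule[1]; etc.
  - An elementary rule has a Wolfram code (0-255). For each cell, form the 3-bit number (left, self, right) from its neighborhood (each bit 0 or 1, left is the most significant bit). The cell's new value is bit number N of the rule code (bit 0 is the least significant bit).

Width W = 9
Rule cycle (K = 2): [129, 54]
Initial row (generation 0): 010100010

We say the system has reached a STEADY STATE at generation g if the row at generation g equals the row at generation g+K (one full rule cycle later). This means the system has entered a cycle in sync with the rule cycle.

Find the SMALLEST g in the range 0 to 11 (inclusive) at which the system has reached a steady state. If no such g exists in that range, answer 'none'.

Gen 0: 010100010
Gen 1 (rule 129): 000001000
Gen 2 (rule 54): 000011100
Gen 3 (rule 129): 111001001
Gen 4 (rule 54): 000111111
Gen 5 (rule 129): 110011110
Gen 6 (rule 54): 001100001
Gen 7 (rule 129): 100001100
Gen 8 (rule 54): 110010010
Gen 9 (rule 129): 000000000
Gen 10 (rule 54): 000000000
Gen 11 (rule 129): 111111111
Gen 12 (rule 54): 000000000
Gen 13 (rule 129): 111111111

Answer: 10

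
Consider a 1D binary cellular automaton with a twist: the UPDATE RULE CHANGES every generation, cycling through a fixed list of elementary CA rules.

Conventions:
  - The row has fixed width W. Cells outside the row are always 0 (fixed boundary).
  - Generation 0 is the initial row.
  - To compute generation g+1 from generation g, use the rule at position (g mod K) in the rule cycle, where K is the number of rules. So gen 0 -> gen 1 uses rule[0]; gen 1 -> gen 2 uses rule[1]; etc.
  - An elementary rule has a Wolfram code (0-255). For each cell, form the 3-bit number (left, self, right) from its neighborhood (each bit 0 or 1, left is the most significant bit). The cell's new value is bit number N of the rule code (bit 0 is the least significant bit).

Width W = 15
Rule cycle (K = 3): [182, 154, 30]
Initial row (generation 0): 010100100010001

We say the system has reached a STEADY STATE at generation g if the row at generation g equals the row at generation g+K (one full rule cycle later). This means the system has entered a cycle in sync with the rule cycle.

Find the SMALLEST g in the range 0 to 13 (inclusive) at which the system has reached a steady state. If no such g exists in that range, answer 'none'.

Answer: none

Derivation:
Gen 0: 010100100010001
Gen 1 (rule 182): 111111110111011
Gen 2 (rule 154): 111111100110010
Gen 3 (rule 30): 100000011101111
Gen 4 (rule 182): 110000101010110
Gen 5 (rule 154): 101001000000101
Gen 6 (rule 30): 101111100001101
Gen 7 (rule 182): 110111010010011
Gen 8 (rule 154): 100110001101110
Gen 9 (rule 30): 111101011001001
Gen 10 (rule 182): 011011100111111
Gen 11 (rule 154): 110011011111110
Gen 12 (rule 30): 101110010000001
Gen 13 (rule 182): 110101111000011
Gen 14 (rule 154): 100001110100110
Gen 15 (rule 30): 110011000111101
Gen 16 (rule 182): 001100101011011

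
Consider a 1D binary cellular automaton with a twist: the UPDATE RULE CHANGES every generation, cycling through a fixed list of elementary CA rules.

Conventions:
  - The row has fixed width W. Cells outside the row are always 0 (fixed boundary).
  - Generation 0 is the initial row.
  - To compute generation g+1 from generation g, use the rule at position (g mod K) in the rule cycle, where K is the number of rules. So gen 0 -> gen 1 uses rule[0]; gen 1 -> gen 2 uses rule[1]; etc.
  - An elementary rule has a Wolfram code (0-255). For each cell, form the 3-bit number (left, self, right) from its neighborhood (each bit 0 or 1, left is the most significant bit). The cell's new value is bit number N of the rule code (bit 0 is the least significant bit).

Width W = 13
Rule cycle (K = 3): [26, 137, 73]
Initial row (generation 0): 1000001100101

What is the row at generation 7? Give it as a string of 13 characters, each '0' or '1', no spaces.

Gen 0: 1000001100101
Gen 1 (rule 26): 0100011011000
Gen 2 (rule 137): 0001010010011
Gen 3 (rule 73): 1100000000011
Gen 4 (rule 26): 1010000000110
Gen 5 (rule 137): 0000111110100
Gen 6 (rule 73): 1110100010001
Gen 7 (rule 26): 1000010101010

Answer: 1000010101010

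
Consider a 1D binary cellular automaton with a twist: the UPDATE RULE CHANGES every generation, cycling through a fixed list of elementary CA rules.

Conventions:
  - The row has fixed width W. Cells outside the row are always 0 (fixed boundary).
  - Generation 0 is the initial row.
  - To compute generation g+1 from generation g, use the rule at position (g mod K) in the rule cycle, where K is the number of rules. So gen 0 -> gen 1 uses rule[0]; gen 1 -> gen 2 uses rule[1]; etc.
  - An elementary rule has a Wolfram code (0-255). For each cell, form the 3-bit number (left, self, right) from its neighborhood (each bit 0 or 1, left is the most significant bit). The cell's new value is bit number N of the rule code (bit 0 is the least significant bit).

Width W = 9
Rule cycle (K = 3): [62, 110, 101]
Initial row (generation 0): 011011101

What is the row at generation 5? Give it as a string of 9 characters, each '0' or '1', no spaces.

Answer: 001111101

Derivation:
Gen 0: 011011101
Gen 1 (rule 62): 110110011
Gen 2 (rule 110): 111110111
Gen 3 (rule 101): 000011001
Gen 4 (rule 62): 000110111
Gen 5 (rule 110): 001111101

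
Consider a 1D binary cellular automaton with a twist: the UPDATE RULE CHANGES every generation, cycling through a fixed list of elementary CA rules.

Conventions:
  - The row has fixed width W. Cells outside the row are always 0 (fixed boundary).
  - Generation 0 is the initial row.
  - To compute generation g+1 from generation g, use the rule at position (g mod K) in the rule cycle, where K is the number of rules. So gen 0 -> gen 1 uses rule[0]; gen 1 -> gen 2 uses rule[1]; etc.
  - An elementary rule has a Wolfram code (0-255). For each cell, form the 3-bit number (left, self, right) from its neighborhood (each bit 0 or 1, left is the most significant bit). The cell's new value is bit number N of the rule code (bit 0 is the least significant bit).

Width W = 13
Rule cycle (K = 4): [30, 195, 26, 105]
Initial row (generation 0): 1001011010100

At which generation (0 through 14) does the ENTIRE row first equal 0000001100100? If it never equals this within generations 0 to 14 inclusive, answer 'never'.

Gen 0: 1001011010100
Gen 1 (rule 30): 1111010010110
Gen 2 (rule 195): 0111000100010
Gen 3 (rule 26): 1100101010101
Gen 4 (rule 105): 1100010101010
Gen 5 (rule 30): 1010110101011
Gen 6 (rule 195): 0000010000001
Gen 7 (rule 26): 0000101000010
Gen 8 (rule 105): 1110010011000
Gen 9 (rule 30): 1001111110100
Gen 10 (rule 195): 0010111110001
Gen 11 (rule 26): 0100100001010
Gen 12 (rule 105): 0000001100100
Gen 13 (rule 30): 0000011011110
Gen 14 (rule 195): 1111101001110

Answer: 12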